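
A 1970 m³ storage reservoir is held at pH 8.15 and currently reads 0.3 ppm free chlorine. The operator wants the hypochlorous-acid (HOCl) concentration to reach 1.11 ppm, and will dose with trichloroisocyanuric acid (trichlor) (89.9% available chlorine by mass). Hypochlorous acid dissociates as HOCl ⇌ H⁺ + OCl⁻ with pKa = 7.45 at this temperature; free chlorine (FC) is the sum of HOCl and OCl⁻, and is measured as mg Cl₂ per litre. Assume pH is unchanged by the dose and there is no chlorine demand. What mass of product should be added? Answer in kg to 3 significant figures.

14.0 kg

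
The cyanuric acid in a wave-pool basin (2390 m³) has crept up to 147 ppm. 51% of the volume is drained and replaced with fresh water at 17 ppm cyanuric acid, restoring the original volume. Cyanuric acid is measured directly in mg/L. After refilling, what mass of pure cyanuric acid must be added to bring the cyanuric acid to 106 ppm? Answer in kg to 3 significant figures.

Volume: 2390 m³ = 2,390,000 L.
After draining 51% and refilling: 147 × 0.49 + 17 × 0.51 = 80.7 ppm.
Deficit to target: 106 − 80.7 = 25.3 mg/L.
Mass: 25.3 mg/L × 2,390,000 L = 60,470 g cyanuric acid.

60.5 kg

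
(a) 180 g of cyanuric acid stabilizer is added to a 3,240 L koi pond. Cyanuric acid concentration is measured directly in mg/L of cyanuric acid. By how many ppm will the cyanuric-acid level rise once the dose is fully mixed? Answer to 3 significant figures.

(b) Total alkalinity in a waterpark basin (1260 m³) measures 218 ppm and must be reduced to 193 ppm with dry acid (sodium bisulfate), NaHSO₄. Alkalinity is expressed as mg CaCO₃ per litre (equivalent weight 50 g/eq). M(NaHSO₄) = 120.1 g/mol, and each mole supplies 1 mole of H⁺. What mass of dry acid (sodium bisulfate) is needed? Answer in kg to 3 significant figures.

(a) 55.6 ppm; (b) 75.7 kg

(a) Rise: 180 g / 3,240 L × 1000 = 55.56 mg/L.

(b) Volume: 1260 m³ = 1,260,000 L.
(b) Alkalinity to neutralize: (218 − 193) = 25 mg/L as CaCO₃ × 1,260,000 L = 31,500 g as CaCO₃.
(b) Equivalents of H⁺ required: 31,500 ÷ 50 g/eq = 630 eq = 630 mol NaHSO₄.
(b) Mass of NaHSO₄: 630 × 120.1 = 75,660 g.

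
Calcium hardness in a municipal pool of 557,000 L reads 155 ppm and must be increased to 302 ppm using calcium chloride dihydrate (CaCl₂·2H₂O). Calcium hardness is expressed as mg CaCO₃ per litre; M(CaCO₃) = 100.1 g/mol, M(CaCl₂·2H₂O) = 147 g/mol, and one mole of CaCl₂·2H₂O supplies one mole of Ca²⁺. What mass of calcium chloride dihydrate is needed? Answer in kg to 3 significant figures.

120 kg

Hardness to add: (302 − 155) = 147 mg/L as CaCO₃ × 557,000 L = 81,880 g as CaCO₃.
Moles of Ca²⁺ (1 mol Ca²⁺ ≡ 1 mol CaCO₃): 81,880 / 100.1 g/mol = 818 mol.
Mass of CaCl₂·2H₂O: 818 × 147 = 120,200 g.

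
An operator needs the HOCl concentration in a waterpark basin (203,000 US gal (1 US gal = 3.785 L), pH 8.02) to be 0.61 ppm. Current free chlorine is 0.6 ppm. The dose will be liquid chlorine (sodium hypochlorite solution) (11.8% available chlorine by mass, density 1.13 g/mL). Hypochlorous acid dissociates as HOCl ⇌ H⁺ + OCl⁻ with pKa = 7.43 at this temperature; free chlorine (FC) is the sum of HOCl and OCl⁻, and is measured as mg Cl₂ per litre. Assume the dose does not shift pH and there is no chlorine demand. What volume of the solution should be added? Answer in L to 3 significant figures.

Volume: 203,000 US gal × 3.785 L/gal = 768,355 L.
[OCl⁻]/[HOCl] = 10^(pH − pKa) = 10^(8.02 − 7.43) = 3.89; fraction as HOCl = 1/(1 + 3.89) = 0.2045.
Free chlorine required for 0.61 ppm HOCl: 0.61 / 0.2045 = 2.983 ppm.
FC to add: 2.983 − 0.6 = 2.383 mg/L as Cl₂.
Cl₂ equivalent: 2.383 mg/L × 768,355 L = 1831 g.
Product at 11.8% available Cl: 1831 / 0.118 = 15,520 g.
Volume: 15,520 g ÷ 1.13 g/mL = 13,730 mL.

13.7 L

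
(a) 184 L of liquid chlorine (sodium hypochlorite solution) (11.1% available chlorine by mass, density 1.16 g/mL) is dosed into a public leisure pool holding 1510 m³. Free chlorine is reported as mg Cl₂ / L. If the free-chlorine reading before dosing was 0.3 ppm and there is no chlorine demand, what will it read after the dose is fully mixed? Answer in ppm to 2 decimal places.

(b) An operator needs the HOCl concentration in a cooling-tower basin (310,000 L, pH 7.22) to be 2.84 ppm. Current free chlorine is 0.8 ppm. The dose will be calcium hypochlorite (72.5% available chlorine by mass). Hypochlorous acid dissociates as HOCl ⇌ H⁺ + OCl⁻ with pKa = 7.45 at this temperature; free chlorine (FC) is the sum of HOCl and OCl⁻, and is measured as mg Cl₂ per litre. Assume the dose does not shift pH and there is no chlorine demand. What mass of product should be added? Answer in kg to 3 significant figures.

(a) Volume: 1510 m³ = 1,510,000 L.
(a) Mass of solution: 184 L × 1000 mL/L × 1.16 g/mL = 213,400 g.
(a) Available chlorine delivered: 213,400 g × 0.111 = 23,690 g as Cl₂.
(a) Concentration rise: 23,690 g / 1,510,000 L = 15.69 mg/L = 15.69 ppm.
(a) Final FC: 0.3 + 15.69 = 15.99 ppm.

(b) [OCl⁻]/[HOCl] = 10^(pH − pKa) = 10^(7.22 − 7.45) = 0.5888; fraction as HOCl = 1/(1 + 0.5888) = 0.6294.
(b) Free chlorine required for 2.84 ppm HOCl: 2.84 / 0.6294 = 4.512 ppm.
(b) FC to add: 4.512 − 0.8 = 3.712 mg/L as Cl₂.
(b) Cl₂ equivalent: 3.712 mg/L × 310,000 L = 1151 g.
(b) Product at 72.5% available Cl: 1151 / 0.725 = 1587 g.

(a) 15.99 ppm; (b) 1.59 kg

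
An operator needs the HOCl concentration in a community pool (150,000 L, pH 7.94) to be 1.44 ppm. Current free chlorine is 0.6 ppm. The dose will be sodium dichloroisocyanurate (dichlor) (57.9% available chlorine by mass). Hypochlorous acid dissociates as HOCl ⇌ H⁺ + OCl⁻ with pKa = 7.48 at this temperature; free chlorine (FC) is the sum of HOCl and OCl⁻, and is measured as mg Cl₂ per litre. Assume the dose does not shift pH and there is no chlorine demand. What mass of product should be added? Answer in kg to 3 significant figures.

1.29 kg

[OCl⁻]/[HOCl] = 10^(pH − pKa) = 10^(7.94 − 7.48) = 2.884; fraction as HOCl = 1/(1 + 2.884) = 0.2575.
Free chlorine required for 1.44 ppm HOCl: 1.44 / 0.2575 = 5.593 ppm.
FC to add: 5.593 − 0.6 = 4.993 mg/L as Cl₂.
Cl₂ equivalent: 4.993 mg/L × 150,000 L = 749 g.
Product at 57.9% available Cl: 749 / 0.579 = 1294 g.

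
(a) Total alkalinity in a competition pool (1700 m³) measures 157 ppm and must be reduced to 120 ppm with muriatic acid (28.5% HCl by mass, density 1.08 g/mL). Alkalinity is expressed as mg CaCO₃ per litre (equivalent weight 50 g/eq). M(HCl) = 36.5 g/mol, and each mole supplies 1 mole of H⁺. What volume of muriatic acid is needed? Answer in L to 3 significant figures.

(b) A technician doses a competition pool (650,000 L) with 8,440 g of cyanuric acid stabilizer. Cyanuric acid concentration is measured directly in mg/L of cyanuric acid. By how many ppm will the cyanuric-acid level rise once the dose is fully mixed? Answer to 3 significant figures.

(a) Volume: 1700 m³ = 1,700,000 L.
(a) Alkalinity to neutralize: (157 − 120) = 37 mg/L as CaCO₃ × 1,700,000 L = 62,900 g as CaCO₃.
(a) Equivalents of H⁺ required: 62,900 ÷ 50 g/eq = 1258 eq = 1258 mol HCl.
(a) Mass of HCl: 1258 × 36.5 = 45,920 g.
(a) Mass of 28.5% solution: 45,920 / 0.285 = 161,100 g.
(a) Volume: 161,100 g ÷ 1.08 g/mL = 149,200 mL.

(b) Rise: 8,440 g / 650,000 L × 1000 = 12.98 mg/L.

(a) 149 L; (b) 13.0 ppm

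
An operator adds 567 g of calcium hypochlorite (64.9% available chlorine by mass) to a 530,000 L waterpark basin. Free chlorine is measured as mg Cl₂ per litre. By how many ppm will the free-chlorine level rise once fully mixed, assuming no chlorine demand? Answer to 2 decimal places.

0.69 ppm

Available chlorine delivered: 567 g × 0.649 = 368 g as Cl₂.
Concentration rise: 368 g / 530,000 L = 0.6943 mg/L = 0.69 ppm.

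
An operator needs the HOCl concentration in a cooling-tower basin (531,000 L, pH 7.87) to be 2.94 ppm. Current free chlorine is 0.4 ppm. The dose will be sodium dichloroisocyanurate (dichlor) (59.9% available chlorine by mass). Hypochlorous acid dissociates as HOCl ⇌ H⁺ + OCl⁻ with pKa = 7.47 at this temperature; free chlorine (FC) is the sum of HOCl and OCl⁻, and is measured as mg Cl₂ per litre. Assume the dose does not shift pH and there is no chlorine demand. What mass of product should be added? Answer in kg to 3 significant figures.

[OCl⁻]/[HOCl] = 10^(pH − pKa) = 10^(7.87 − 7.47) = 2.512; fraction as HOCl = 1/(1 + 2.512) = 0.2847.
Free chlorine required for 2.94 ppm HOCl: 2.94 / 0.2847 = 10.32 ppm.
FC to add: 10.32 − 0.4 = 9.925 mg/L as Cl₂.
Cl₂ equivalent: 9.925 mg/L × 531,000 L = 5270 g.
Product at 59.9% available Cl: 5270 / 0.599 = 8798 g.

8.80 kg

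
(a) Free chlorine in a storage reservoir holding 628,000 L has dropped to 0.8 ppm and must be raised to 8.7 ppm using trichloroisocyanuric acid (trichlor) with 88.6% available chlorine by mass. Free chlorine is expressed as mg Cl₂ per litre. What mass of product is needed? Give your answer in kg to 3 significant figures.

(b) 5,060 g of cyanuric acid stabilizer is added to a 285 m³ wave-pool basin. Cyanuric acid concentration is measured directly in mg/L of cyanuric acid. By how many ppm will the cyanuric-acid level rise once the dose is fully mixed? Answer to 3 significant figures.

(a) Chlorine deficit: 8.7 − 0.8 = 7.9 ppm = 7.9 mg/L as Cl₂.
(a) Cl₂ equivalent needed: 7.9 mg/L × 628,000 L = 4,961,000 mg = 4961 g.
(a) Product at 88.6% available chlorine: 4961 / 0.886 = 5600 g.

(b) Volume: 285 m³ = 285,000 L.
(b) Rise: 5,060 g / 285,000 L × 1000 = 17.75 mg/L.

(a) 5.60 kg; (b) 17.8 ppm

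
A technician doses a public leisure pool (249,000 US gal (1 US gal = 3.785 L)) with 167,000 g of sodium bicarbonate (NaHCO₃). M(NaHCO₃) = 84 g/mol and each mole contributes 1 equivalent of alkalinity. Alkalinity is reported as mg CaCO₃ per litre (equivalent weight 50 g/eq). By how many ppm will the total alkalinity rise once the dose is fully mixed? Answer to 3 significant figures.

Volume: 249,000 US gal × 3.785 L/gal = 942,465 L.
Moles of NaHCO₃: 167,000 g ÷ 84 g/mol = 1988 mol → 1988 eq of alkalinity.
As CaCO₃: 1988 eq × 50 g/eq = 99,400 g.
Rise: 99,400 g / 942,465 L × 1000 = 105.5 mg/L.

105 ppm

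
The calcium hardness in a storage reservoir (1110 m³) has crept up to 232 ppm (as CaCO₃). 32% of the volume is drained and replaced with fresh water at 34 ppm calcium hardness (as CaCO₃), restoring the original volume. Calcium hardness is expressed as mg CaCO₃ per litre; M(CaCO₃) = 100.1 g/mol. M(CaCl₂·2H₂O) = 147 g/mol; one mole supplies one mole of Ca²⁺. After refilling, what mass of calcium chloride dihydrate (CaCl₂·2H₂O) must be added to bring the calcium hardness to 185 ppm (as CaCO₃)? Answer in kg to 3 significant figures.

Volume: 1110 m³ = 1,110,000 L.
After draining 32% and refilling: 232 × 0.68 + 34 × 0.32 = 168.64 ppm.
Deficit to target: 185 − 168.64 = 16.36 mg/L.
As CaCO₃: 16.36 mg/L × 1,110,000 L = 18,160 g; ÷ 100.1 = 181.4 mol Ca²⁺.
Mass: 181.4 × 147 = 26,670 g.

26.7 kg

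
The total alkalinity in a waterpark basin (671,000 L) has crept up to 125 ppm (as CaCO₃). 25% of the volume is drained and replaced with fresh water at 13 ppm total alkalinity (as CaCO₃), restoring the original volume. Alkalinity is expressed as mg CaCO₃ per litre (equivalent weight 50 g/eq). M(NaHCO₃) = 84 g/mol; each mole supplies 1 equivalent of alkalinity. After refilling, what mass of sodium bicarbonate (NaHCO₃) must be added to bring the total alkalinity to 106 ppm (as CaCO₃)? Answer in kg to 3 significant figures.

After draining 25% and refilling: 125 × 0.75 + 13 × 0.25 = 97 ppm.
Deficit to target: 106 − 97 = 9 mg/L.
As CaCO₃: 9 mg/L × 671,000 L = 6039 g; ÷ 50 g/eq ÷ 1 = 120.8 mol NaHCO₃.
Mass: 120.8 × 84 = 10,150 g.

10.1 kg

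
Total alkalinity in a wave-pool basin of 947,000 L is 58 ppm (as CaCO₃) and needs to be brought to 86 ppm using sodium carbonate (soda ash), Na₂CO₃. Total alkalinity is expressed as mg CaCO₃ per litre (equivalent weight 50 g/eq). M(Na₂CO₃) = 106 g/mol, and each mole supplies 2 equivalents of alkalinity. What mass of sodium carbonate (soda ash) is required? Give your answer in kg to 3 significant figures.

28.1 kg

Alkalinity to add: (86 − 58) = 28 mg/L as CaCO₃ × 947,000 L = 26,520 g as CaCO₃.
Equivalents: 26,520 g ÷ 50 g/eq = 530.3 eq.
Each mole of Na₂CO₃ supplies 2 eq, so 530.3 / 2 = 265.2 mol.
Mass: 265.2 mol × 106 g/mol = 28,110 g.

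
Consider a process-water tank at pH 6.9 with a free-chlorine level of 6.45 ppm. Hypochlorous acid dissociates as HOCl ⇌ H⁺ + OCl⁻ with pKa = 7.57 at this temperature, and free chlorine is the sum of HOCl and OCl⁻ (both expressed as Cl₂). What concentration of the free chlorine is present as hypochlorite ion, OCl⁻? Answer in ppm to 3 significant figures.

1.14 ppm

[OCl⁻]/[HOCl] = 10^(pH − pKa) = 10^(6.9 − 7.57) = 10^-0.67 = 0.2138.
Fraction as HOCl = 1 / (1 + 0.2138) = 0.8239.
OCl⁻ = (1 − 0.8239) × 6.45 ppm = 1.136 ppm.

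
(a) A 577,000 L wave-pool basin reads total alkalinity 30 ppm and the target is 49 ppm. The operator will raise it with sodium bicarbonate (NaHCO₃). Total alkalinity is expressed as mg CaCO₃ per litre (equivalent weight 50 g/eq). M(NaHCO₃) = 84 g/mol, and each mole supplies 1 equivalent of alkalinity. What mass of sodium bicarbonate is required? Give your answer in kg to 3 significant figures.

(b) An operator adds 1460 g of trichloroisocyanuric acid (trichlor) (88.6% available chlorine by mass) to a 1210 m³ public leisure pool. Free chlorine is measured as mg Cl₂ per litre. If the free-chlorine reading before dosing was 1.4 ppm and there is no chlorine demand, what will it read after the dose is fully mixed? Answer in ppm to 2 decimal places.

(a) Alkalinity to add: (49 − 30) = 19 mg/L as CaCO₃ × 577,000 L = 10,960 g as CaCO₃.
(a) Equivalents: 10,960 g ÷ 50 g/eq = 219.3 eq.
(a) NaHCO₃ supplies 1 eq per mole → 219.3 mol.
(a) Mass: 219.3 mol × 84 g/mol = 18,420 g.

(b) Volume: 1210 m³ = 1,210,000 L.
(b) Available chlorine delivered: 1460 g × 0.886 = 1294 g as Cl₂.
(b) Concentration rise: 1294 g / 1,210,000 L = 1.069 mg/L = 1.07 ppm.
(b) Final FC: 1.4 + 1.07 = 2.47 ppm.

(a) 18.4 kg; (b) 2.47 ppm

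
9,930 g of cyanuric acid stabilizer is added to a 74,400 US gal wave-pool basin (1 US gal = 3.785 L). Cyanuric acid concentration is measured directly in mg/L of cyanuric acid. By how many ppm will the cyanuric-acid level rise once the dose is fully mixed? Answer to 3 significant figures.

35.3 ppm

Volume: 74,400 US gal × 3.785 L/gal = 281,604 L.
Rise: 9,930 g / 281,604 L × 1000 = 35.26 mg/L.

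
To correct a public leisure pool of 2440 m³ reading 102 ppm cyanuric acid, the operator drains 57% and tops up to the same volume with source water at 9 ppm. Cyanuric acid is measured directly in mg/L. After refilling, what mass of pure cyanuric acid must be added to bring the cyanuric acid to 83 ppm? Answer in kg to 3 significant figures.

Volume: 2440 m³ = 2,440,000 L.
After draining 57% and refilling: 102 × 0.43 + 9 × 0.57 = 48.99 ppm.
Deficit to target: 83 − 48.99 = 34.01 mg/L.
Mass: 34.01 mg/L × 2,440,000 L = 82,980 g cyanuric acid.

83.0 kg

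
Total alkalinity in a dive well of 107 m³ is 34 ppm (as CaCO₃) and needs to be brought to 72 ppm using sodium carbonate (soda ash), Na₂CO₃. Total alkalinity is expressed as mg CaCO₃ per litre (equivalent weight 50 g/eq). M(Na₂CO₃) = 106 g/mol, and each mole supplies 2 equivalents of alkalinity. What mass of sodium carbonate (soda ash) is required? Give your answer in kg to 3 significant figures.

4.31 kg

Volume: 107 m³ = 107,000 L.
Alkalinity to add: (72 − 34) = 38 mg/L as CaCO₃ × 107,000 L = 4066 g as CaCO₃.
Equivalents: 4066 g ÷ 50 g/eq = 81.32 eq.
Each mole of Na₂CO₃ supplies 2 eq, so 81.32 / 2 = 40.66 mol.
Mass: 40.66 mol × 106 g/mol = 4310 g.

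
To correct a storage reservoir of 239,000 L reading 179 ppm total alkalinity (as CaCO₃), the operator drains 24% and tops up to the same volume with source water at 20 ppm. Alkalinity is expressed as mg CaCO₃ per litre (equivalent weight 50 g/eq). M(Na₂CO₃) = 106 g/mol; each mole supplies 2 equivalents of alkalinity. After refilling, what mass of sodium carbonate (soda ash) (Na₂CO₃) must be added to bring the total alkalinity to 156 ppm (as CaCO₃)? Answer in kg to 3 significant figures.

3.84 kg

After draining 24% and refilling: 179 × 0.76 + 20 × 0.24 = 140.84 ppm.
Deficit to target: 156 − 140.84 = 15.16 mg/L.
As CaCO₃: 15.16 mg/L × 239,000 L = 3623 g; ÷ 50 g/eq ÷ 2 = 36.23 mol Na₂CO₃.
Mass: 36.23 × 106 = 3841 g.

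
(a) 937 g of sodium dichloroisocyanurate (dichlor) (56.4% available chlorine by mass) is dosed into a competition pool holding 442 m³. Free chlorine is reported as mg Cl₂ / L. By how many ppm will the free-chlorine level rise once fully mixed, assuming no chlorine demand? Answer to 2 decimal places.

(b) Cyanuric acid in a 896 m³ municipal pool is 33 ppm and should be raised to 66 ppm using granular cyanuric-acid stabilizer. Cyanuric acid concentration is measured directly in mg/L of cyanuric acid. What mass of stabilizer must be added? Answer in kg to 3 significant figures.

(a) Volume: 442 m³ = 442,000 L.
(a) Available chlorine delivered: 937 g × 0.564 = 528.5 g as Cl₂.
(a) Concentration rise: 528.5 g / 442,000 L = 1.196 mg/L = 1.20 ppm.

(b) Volume: 896 m³ = 896,000 L.
(b) CYA to add: (66 − 33) = 33 mg/L × 896,000 L = 29,570 g cyanuric acid.

(a) 1.20 ppm; (b) 29.6 kg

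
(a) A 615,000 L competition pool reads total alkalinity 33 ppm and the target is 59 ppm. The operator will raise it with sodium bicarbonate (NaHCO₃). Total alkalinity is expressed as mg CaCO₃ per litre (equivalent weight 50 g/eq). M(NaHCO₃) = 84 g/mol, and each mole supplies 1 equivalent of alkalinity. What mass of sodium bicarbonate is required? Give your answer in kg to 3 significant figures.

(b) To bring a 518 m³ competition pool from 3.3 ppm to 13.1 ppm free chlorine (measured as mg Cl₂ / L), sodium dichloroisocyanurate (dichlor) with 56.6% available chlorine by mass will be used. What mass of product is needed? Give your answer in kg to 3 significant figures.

(a) Alkalinity to add: (59 − 33) = 26 mg/L as CaCO₃ × 615,000 L = 15,990 g as CaCO₃.
(a) Equivalents: 15,990 g ÷ 50 g/eq = 319.8 eq.
(a) NaHCO₃ supplies 1 eq per mole → 319.8 mol.
(a) Mass: 319.8 mol × 84 g/mol = 26,860 g.

(b) Volume: 518 m³ = 518,000 L.
(b) Chlorine deficit: 13.1 − 3.3 = 9.8 ppm = 9.8 mg/L as Cl₂.
(b) Cl₂ equivalent needed: 9.8 mg/L × 518,000 L = 5,076,000 mg = 5076 g.
(b) Product at 56.6% available chlorine: 5076 / 0.566 = 8969 g.

(a) 26.9 kg; (b) 8.97 kg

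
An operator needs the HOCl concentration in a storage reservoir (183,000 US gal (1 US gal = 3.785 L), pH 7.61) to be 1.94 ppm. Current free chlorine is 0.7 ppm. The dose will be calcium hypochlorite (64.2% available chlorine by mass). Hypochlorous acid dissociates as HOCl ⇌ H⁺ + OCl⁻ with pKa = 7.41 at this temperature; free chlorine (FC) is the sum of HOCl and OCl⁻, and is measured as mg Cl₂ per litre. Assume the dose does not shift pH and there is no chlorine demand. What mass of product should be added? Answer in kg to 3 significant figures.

4.66 kg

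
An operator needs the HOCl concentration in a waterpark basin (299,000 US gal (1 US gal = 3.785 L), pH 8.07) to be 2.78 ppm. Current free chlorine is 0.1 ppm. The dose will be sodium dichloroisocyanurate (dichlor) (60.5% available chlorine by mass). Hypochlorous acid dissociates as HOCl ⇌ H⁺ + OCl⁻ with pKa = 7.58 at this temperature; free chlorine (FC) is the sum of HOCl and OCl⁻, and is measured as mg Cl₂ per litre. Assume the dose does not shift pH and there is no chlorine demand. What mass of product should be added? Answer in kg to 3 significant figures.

21.1 kg

Volume: 299,000 US gal × 3.785 L/gal = 1,131,715 L.
[OCl⁻]/[HOCl] = 10^(pH − pKa) = 10^(8.07 − 7.58) = 3.09; fraction as HOCl = 1/(1 + 3.09) = 0.2445.
Free chlorine required for 2.78 ppm HOCl: 2.78 / 0.2445 = 11.37 ppm.
FC to add: 11.37 − 0.1 = 11.27 mg/L as Cl₂.
Cl₂ equivalent: 11.27 mg/L × 1,131,715 L = 12,760 g.
Product at 60.5% available Cl: 12,760 / 0.605 = 21,080 g.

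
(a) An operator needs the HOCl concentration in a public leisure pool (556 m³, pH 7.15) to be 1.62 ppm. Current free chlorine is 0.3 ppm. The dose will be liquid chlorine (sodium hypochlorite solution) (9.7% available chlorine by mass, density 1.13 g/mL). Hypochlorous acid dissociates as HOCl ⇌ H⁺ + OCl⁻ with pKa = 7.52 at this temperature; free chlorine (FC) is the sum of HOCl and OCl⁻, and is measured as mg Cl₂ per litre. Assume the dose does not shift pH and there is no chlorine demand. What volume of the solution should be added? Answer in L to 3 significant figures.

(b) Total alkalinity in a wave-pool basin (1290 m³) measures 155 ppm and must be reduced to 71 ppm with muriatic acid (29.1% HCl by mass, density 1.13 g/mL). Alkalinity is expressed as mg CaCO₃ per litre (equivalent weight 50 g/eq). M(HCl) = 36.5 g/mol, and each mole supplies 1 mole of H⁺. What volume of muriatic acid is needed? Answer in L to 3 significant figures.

(a) 10.2 L; (b) 241 L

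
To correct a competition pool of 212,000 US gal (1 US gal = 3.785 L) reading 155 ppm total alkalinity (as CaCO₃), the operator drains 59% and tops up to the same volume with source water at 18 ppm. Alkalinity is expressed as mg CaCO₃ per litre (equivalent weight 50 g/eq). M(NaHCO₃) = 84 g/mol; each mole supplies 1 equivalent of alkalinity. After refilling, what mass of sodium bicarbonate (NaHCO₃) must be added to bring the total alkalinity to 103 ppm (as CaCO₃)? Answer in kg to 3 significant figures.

Volume: 212,000 US gal × 3.785 L/gal = 802,420 L.
After draining 59% and refilling: 155 × 0.41 + 18 × 0.59 = 74.17 ppm.
Deficit to target: 103 − 74.17 = 28.83 mg/L.
As CaCO₃: 28.83 mg/L × 802,420 L = 23,130 g; ÷ 50 g/eq ÷ 1 = 462.7 mol NaHCO₃.
Mass: 462.7 × 84 = 38,860 g.

38.9 kg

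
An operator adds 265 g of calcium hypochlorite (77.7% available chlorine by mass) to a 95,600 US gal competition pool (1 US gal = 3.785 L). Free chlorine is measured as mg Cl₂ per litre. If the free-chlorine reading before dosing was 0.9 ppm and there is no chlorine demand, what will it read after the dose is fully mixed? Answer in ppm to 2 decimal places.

Volume: 95,600 US gal × 3.785 L/gal = 361,846 L.
Available chlorine delivered: 265 g × 0.777 = 205.9 g as Cl₂.
Concentration rise: 205.9 g / 361,846 L = 0.569 mg/L = 0.57 ppm.
Final FC: 0.9 + 0.57 = 1.47 ppm.

1.47 ppm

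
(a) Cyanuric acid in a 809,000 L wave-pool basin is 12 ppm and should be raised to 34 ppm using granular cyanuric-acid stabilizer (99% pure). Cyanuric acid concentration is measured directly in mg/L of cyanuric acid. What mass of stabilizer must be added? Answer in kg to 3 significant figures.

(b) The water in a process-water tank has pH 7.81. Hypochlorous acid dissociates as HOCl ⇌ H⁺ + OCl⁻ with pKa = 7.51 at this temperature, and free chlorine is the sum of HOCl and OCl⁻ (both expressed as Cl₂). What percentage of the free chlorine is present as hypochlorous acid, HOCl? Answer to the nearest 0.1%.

(a) CYA to add: (34 − 12) = 22 mg/L × 809,000 L = 17,800 g cyanuric acid.
(a) At 99% purity: 17,800 / 0.99 = 17,980 g product.

(b) [OCl⁻]/[HOCl] = 10^(pH − pKa) = 10^(7.81 − 7.51) = 10^0.30 = 1.995.
(b) Fraction as HOCl = 1 / (1 + 1.995) = 0.3339.

(a) 18.0 kg; (b) 33.4%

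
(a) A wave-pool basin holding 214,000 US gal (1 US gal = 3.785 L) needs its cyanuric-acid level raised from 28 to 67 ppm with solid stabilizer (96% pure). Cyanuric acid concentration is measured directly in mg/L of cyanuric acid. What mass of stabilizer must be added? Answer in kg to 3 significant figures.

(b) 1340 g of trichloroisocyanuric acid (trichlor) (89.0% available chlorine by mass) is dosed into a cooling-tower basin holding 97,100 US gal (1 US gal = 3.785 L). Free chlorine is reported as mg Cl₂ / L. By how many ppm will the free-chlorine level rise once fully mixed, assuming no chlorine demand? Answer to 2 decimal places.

(a) Volume: 214,000 US gal × 3.785 L/gal = 809,990 L.
(a) CYA to add: (67 − 28) = 39 mg/L × 809,990 L = 31,590 g cyanuric acid.
(a) At 96% purity: 31,590 / 0.96 = 32,910 g product.

(b) Volume: 97,100 US gal × 3.785 L/gal = 367,524 L.
(b) Available chlorine delivered: 1340 g × 0.89 = 1193 g as Cl₂.
(b) Concentration rise: 1193 g / 367,524 L = 3.245 mg/L = 3.24 ppm.

(a) 32.9 kg; (b) 3.24 ppm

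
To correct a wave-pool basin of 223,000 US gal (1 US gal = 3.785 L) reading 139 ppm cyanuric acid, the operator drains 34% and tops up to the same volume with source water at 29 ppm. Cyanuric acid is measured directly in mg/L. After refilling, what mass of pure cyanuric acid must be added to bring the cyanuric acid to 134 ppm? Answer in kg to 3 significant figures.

Volume: 223,000 US gal × 3.785 L/gal = 844,055 L.
After draining 34% and refilling: 139 × 0.66 + 29 × 0.34 = 101.6 ppm.
Deficit to target: 134 − 101.6 = 32.4 mg/L.
Mass: 32.4 mg/L × 844,055 L = 27,350 g cyanuric acid.

27.3 kg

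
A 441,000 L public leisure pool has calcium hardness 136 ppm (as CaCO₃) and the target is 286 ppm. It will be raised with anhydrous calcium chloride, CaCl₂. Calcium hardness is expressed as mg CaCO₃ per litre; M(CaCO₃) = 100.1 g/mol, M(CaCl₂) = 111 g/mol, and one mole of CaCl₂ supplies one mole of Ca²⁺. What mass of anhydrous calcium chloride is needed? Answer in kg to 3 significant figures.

Hardness to add: (286 − 136) = 150 mg/L as CaCO₃ × 441,000 L = 66,150 g as CaCO₃.
Moles of Ca²⁺ (1 mol Ca²⁺ ≡ 1 mol CaCO₃): 66,150 / 100.1 g/mol = 660.8 mol.
Mass of CaCl₂: 660.8 × 111 = 73,350 g.

73.4 kg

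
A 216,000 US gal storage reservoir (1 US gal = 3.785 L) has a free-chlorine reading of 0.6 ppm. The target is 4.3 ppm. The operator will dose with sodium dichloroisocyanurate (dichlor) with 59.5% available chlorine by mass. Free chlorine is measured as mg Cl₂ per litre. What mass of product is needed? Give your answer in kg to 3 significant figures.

5.08 kg

Volume: 216,000 US gal × 3.785 L/gal = 817,560 L.
Chlorine deficit: 4.3 − 0.6 = 3.7 ppm = 3.7 mg/L as Cl₂.
Cl₂ equivalent needed: 3.7 mg/L × 817,560 L = 3,025,000 mg = 3025 g.
Product at 59.5% available chlorine: 3025 / 0.595 = 5084 g.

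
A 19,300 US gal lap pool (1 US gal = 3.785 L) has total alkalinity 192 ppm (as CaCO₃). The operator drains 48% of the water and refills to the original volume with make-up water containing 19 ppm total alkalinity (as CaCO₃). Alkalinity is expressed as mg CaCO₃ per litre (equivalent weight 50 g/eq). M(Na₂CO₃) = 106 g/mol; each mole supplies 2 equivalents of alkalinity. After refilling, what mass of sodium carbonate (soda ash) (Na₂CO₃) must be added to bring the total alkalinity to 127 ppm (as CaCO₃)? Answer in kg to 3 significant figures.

1.40 kg

Volume: 19,300 US gal × 3.785 L/gal = 73,050 L.
After draining 48% and refilling: 192 × 0.52 + 19 × 0.48 = 108.96 ppm.
Deficit to target: 127 − 108.96 = 18.04 mg/L.
As CaCO₃: 18.04 mg/L × 73,050 L = 1318 g; ÷ 50 g/eq ÷ 2 = 13.18 mol Na₂CO₃.
Mass: 13.18 × 106 = 1397 g.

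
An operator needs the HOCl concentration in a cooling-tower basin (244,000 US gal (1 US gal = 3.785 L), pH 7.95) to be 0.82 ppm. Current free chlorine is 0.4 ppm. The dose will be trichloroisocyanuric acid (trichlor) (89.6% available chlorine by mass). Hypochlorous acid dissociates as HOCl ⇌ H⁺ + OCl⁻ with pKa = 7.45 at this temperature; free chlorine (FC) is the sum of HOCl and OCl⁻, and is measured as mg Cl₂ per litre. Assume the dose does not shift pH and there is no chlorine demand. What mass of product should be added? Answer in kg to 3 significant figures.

Volume: 244,000 US gal × 3.785 L/gal = 923,540 L.
[OCl⁻]/[HOCl] = 10^(pH − pKa) = 10^(7.95 − 7.45) = 3.162; fraction as HOCl = 1/(1 + 3.162) = 0.2403.
Free chlorine required for 0.82 ppm HOCl: 0.82 / 0.2403 = 3.413 ppm.
FC to add: 3.413 − 0.4 = 3.013 mg/L as Cl₂.
Cl₂ equivalent: 3.013 mg/L × 923,540 L = 2783 g.
Product at 89.6% available Cl: 2783 / 0.896 = 3106 g.

3.11 kg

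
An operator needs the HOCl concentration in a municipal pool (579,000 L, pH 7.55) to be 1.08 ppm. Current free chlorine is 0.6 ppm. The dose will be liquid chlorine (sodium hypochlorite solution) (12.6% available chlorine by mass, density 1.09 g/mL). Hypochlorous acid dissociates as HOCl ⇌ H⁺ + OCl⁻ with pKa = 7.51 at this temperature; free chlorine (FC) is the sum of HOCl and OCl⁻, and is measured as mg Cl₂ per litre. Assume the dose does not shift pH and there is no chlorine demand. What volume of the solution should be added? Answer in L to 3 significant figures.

[OCl⁻]/[HOCl] = 10^(pH − pKa) = 10^(7.55 − 7.51) = 1.096; fraction as HOCl = 1/(1 + 1.096) = 0.477.
Free chlorine required for 1.08 ppm HOCl: 1.08 / 0.477 = 2.264 ppm.
FC to add: 2.264 − 0.6 = 1.664 mg/L as Cl₂.
Cl₂ equivalent: 1.664 mg/L × 579,000 L = 963.6 g.
Product at 12.6% available Cl: 963.6 / 0.126 = 7647 g.
Volume: 7647 g ÷ 1.09 g/mL = 7016 mL.

7.02 L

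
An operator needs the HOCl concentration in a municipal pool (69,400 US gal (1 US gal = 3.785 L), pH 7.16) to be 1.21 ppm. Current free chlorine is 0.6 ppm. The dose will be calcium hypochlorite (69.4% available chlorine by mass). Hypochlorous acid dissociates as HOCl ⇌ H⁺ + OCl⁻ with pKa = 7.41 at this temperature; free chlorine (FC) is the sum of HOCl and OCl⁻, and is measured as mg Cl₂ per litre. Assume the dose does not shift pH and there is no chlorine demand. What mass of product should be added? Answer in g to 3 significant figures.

Volume: 69,400 US gal × 3.785 L/gal = 262,679 L.
[OCl⁻]/[HOCl] = 10^(pH − pKa) = 10^(7.16 − 7.41) = 0.5623; fraction as HOCl = 1/(1 + 0.5623) = 0.6401.
Free chlorine required for 1.21 ppm HOCl: 1.21 / 0.6401 = 1.89 ppm.
FC to add: 1.89 − 0.6 = 1.29 mg/L as Cl₂.
Cl₂ equivalent: 1.29 mg/L × 262,679 L = 339 g.
Product at 69.4% available Cl: 339 / 0.694 = 488.4 g.

488 g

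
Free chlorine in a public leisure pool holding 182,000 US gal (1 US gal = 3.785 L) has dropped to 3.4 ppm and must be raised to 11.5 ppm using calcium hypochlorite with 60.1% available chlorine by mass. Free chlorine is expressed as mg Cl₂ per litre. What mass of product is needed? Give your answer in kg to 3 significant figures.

Volume: 182,000 US gal × 3.785 L/gal = 688,870 L.
Chlorine deficit: 11.5 − 3.4 = 8.1 ppm = 8.1 mg/L as Cl₂.
Cl₂ equivalent needed: 8.1 mg/L × 688,870 L = 5,580,000 mg = 5580 g.
Product at 60.1% available chlorine: 5580 / 0.601 = 9284 g.

9.28 kg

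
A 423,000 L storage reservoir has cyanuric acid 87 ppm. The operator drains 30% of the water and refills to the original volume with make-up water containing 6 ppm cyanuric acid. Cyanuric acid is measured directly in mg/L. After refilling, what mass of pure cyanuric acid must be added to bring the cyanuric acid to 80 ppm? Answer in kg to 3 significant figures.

7.32 kg

After draining 30% and refilling: 87 × 0.70 + 6 × 0.30 = 62.7 ppm.
Deficit to target: 80 − 62.7 = 17.3 mg/L.
Mass: 17.3 mg/L × 423,000 L = 7318 g cyanuric acid.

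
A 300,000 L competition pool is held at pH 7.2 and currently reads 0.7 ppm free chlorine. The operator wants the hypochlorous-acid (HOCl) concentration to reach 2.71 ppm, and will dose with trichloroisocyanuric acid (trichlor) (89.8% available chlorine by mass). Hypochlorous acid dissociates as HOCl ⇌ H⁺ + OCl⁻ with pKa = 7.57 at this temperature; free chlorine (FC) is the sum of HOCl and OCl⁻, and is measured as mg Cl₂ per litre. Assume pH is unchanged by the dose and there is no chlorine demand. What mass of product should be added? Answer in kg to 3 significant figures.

1.06 kg

[OCl⁻]/[HOCl] = 10^(pH − pKa) = 10^(7.2 − 7.57) = 0.4266; fraction as HOCl = 1/(1 + 0.4266) = 0.701.
Free chlorine required for 2.71 ppm HOCl: 2.71 / 0.701 = 3.866 ppm.
FC to add: 3.866 − 0.7 = 3.166 mg/L as Cl₂.
Cl₂ equivalent: 3.166 mg/L × 300,000 L = 949.8 g.
Product at 89.8% available Cl: 949.8 / 0.898 = 1058 g.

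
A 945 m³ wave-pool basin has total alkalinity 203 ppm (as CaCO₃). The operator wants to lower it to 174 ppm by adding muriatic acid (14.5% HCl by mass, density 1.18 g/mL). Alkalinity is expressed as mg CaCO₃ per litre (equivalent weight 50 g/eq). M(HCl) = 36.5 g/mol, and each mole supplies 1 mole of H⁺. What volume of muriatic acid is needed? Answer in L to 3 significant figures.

117 L

Volume: 945 m³ = 945,000 L.
Alkalinity to neutralize: (203 − 174) = 29 mg/L as CaCO₃ × 945,000 L = 27,400 g as CaCO₃.
Equivalents of H⁺ required: 27,400 ÷ 50 g/eq = 548.1 eq = 548.1 mol HCl.
Mass of HCl: 548.1 × 36.5 = 20,010 g.
Mass of 14.5% solution: 20,010 / 0.145 = 138,000 g.
Volume: 138,000 g ÷ 1.18 g/mL = 116,900 mL.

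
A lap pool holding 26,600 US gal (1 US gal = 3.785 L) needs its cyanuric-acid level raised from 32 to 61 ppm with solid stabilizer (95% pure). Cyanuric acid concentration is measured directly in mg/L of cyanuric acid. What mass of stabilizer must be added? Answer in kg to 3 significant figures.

Volume: 26,600 US gal × 3.785 L/gal = 100,681 L.
CYA to add: (61 − 32) = 29 mg/L × 100,681 L = 2920 g cyanuric acid.
At 95% purity: 2920 / 0.95 = 3073 g product.

3.07 kg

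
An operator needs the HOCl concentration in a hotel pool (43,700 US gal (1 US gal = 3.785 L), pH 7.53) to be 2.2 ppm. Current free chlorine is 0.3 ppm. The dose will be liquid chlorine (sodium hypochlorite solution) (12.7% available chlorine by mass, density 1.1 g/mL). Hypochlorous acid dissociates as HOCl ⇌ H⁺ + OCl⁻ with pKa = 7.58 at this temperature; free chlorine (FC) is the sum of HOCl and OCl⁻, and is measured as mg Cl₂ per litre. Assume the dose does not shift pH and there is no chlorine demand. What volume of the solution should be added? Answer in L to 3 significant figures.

Volume: 43,700 US gal × 3.785 L/gal = 165,404 L.
[OCl⁻]/[HOCl] = 10^(pH − pKa) = 10^(7.53 − 7.58) = 0.8913; fraction as HOCl = 1/(1 + 0.8913) = 0.5288.
Free chlorine required for 2.2 ppm HOCl: 2.2 / 0.5288 = 4.161 ppm.
FC to add: 4.161 − 0.3 = 3.861 mg/L as Cl₂.
Cl₂ equivalent: 3.861 mg/L × 165,404 L = 638.6 g.
Product at 12.7% available Cl: 638.6 / 0.127 = 5028 g.
Volume: 5028 g ÷ 1.1 g/mL = 4571 mL.

4.57 L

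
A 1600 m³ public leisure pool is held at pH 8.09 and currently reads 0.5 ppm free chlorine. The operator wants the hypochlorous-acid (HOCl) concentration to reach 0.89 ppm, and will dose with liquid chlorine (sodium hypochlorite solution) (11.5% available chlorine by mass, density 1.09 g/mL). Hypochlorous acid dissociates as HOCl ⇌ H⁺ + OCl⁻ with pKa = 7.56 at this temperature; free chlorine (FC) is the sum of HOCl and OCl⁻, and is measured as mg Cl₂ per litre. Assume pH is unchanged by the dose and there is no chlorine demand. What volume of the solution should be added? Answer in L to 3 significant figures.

43.5 L

Volume: 1600 m³ = 1,600,000 L.
[OCl⁻]/[HOCl] = 10^(pH − pKa) = 10^(8.09 − 7.56) = 3.388; fraction as HOCl = 1/(1 + 3.388) = 0.2279.
Free chlorine required for 0.89 ppm HOCl: 0.89 / 0.2279 = 3.906 ppm.
FC to add: 3.906 − 0.5 = 3.406 mg/L as Cl₂.
Cl₂ equivalent: 3.406 mg/L × 1,600,000 L = 5449 g.
Product at 11.5% available Cl: 5449 / 0.115 = 47,380 g.
Volume: 47,380 g ÷ 1.09 g/mL = 43,470 mL.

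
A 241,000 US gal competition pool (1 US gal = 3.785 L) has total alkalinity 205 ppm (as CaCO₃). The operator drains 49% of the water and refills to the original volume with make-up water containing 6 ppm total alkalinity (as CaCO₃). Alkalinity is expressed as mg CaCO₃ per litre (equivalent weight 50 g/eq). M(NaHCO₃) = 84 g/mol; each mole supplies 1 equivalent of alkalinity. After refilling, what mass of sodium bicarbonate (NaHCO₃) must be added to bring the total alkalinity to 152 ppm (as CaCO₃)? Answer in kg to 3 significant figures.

Volume: 241,000 US gal × 3.785 L/gal = 912,185 L.
After draining 49% and refilling: 205 × 0.51 + 6 × 0.49 = 107.49 ppm.
Deficit to target: 152 − 107.49 = 44.51 mg/L.
As CaCO₃: 44.51 mg/L × 912,185 L = 40,600 g; ÷ 50 g/eq ÷ 1 = 812 mol NaHCO₃.
Mass: 812 × 84 = 68,210 g.

68.2 kg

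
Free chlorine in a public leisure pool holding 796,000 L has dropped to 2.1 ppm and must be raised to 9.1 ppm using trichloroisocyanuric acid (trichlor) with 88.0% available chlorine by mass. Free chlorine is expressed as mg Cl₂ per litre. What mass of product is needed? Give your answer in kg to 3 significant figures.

Chlorine deficit: 9.1 − 2.1 = 7 ppm = 7 mg/L as Cl₂.
Cl₂ equivalent needed: 7 mg/L × 796,000 L = 5,572,000 mg = 5572 g.
Product at 88.0% available chlorine: 5572 / 0.88 = 6332 g.

6.33 kg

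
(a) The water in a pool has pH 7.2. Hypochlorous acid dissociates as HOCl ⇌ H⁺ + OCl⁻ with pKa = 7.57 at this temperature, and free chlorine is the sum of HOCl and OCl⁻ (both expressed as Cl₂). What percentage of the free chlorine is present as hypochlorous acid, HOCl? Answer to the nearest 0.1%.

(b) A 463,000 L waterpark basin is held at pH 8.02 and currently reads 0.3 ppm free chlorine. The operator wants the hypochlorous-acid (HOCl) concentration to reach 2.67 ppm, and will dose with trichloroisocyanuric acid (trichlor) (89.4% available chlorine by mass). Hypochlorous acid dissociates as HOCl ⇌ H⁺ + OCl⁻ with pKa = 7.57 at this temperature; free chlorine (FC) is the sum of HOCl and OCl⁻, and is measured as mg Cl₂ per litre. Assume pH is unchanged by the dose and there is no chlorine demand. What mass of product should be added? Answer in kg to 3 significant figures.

(a) [OCl⁻]/[HOCl] = 10^(pH − pKa) = 10^(7.2 − 7.57) = 10^-0.37 = 0.4266.
(a) Fraction as HOCl = 1 / (1 + 0.4266) = 0.701.

(b) [OCl⁻]/[HOCl] = 10^(pH − pKa) = 10^(8.02 − 7.57) = 2.818; fraction as HOCl = 1/(1 + 2.818) = 0.2619.
(b) Free chlorine required for 2.67 ppm HOCl: 2.67 / 0.2619 = 10.2 ppm.
(b) FC to add: 10.2 − 0.3 = 9.895 mg/L as Cl₂.
(b) Cl₂ equivalent: 9.895 mg/L × 463,000 L = 4581 g.
(b) Product at 89.4% available Cl: 4581 / 0.894 = 5125 g.

(a) 70.1%; (b) 5.12 kg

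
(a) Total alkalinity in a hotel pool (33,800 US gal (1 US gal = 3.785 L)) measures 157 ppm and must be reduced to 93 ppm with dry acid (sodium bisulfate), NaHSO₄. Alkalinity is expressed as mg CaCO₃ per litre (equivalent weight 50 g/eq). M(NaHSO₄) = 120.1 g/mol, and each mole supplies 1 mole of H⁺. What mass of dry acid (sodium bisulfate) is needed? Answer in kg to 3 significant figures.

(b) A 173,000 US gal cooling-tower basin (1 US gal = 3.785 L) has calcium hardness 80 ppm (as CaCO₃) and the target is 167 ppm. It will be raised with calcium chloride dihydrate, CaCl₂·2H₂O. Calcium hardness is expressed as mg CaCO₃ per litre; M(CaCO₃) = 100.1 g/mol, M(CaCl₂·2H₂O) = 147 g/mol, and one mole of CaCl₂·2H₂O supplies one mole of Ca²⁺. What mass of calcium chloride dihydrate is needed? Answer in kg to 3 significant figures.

(a) 19.7 kg; (b) 83.7 kg

(a) Volume: 33,800 US gal × 3.785 L/gal = 127,933 L.
(a) Alkalinity to neutralize: (157 − 93) = 64 mg/L as CaCO₃ × 127,933 L = 8188 g as CaCO₃.
(a) Equivalents of H⁺ required: 8188 ÷ 50 g/eq = 163.8 eq = 163.8 mol NaHSO₄.
(a) Mass of NaHSO₄: 163.8 × 120.1 = 19,670 g.

(b) Volume: 173,000 US gal × 3.785 L/gal = 654,805 L.
(b) Hardness to add: (167 − 80) = 87 mg/L as CaCO₃ × 654,805 L = 56,970 g as CaCO₃.
(b) Moles of Ca²⁺ (1 mol Ca²⁺ ≡ 1 mol CaCO₃): 56,970 / 100.1 g/mol = 569.1 mol.
(b) Mass of CaCl₂·2H₂O: 569.1 × 147 = 83,660 g.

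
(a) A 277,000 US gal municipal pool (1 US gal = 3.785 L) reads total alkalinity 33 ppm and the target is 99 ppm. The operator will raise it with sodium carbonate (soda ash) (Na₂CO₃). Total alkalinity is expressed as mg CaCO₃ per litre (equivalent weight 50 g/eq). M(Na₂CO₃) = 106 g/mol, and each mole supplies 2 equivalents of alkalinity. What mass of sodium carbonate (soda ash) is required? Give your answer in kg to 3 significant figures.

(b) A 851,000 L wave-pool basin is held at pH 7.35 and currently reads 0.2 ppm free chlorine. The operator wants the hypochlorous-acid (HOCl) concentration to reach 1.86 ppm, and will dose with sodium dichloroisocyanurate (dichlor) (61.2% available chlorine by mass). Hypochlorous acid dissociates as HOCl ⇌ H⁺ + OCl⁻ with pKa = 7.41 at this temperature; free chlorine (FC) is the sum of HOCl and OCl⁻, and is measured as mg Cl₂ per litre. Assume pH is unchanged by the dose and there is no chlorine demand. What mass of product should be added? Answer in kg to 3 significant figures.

(a) Volume: 277,000 US gal × 3.785 L/gal = 1,048,445 L.
(a) Alkalinity to add: (99 − 33) = 66 mg/L as CaCO₃ × 1,048,445 L = 69,200 g as CaCO₃.
(a) Equivalents: 69,200 g ÷ 50 g/eq = 1384 eq.
(a) Each mole of Na₂CO₃ supplies 2 eq, so 1384 / 2 = 692 mol.
(a) Mass: 692 mol × 106 g/mol = 73,350 g.

(b) [OCl⁻]/[HOCl] = 10^(pH − pKa) = 10^(7.35 − 7.41) = 0.871; fraction as HOCl = 1/(1 + 0.871) = 0.5345.
(b) Free chlorine required for 1.86 ppm HOCl: 1.86 / 0.5345 = 3.48 ppm.
(b) FC to add: 3.48 − 0.2 = 3.28 mg/L as Cl₂.
(b) Cl₂ equivalent: 3.28 mg/L × 851,000 L = 2791 g.
(b) Product at 61.2% available Cl: 2791 / 0.612 = 4561 g.

(a) 73.3 kg; (b) 4.56 kg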